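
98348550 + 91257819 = 189606369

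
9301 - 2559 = 6742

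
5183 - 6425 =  - 1242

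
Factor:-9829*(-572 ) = 5622188 = 2^2*11^1*13^1 * 9829^1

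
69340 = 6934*10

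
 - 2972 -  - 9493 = 6521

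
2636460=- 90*( - 29294)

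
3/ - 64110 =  - 1+ 21369/21370 = - 0.00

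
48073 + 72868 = 120941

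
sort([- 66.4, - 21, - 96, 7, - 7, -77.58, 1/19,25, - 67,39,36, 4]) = [-96,-77.58,  -  67, - 66.4, - 21, - 7, 1/19,4, 7, 25 , 36,  39 ] 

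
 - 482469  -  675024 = -1157493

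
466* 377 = 175682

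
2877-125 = 2752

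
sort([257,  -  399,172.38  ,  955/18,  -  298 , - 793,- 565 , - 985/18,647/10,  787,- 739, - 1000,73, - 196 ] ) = [-1000, -793, - 739, - 565,-399, - 298, - 196, - 985/18,955/18,647/10,  73, 172.38,257,  787] 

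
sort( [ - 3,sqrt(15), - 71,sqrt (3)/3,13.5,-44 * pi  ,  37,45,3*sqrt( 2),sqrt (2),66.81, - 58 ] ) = [-44*pi,-71, - 58, - 3,sqrt(3 )/3,sqrt ( 2),sqrt(15),3*sqrt ( 2), 13.5, 37,45,66.81]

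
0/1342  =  0 = 0.00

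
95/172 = 95/172 = 0.55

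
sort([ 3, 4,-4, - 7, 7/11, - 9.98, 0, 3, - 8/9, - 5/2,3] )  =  [ - 9.98, - 7, - 4, - 5/2, -8/9,  0, 7/11, 3, 3, 3 , 4]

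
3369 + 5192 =8561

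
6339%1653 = 1380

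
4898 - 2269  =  2629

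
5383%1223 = 491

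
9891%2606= 2073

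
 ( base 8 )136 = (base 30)34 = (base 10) 94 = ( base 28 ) 3a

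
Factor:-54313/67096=  -  2^( - 3 ) * 7^1*7759^1*8387^(-1 ) 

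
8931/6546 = 1+795/2182= 1.36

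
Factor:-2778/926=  - 3 = -  3^1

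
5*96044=480220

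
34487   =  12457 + 22030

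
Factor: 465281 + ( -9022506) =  -8557225  =  - 5^2 *101^1*3389^1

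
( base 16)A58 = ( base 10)2648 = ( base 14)D72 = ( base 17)92d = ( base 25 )45N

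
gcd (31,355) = 1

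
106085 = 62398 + 43687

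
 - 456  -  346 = - 802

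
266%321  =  266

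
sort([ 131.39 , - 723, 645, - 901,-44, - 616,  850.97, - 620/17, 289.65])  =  [ - 901,  -  723, - 616,-44, - 620/17, 131.39,  289.65,645, 850.97]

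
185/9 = 185/9 = 20.56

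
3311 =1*3311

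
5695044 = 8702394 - 3007350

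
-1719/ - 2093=1719/2093  =  0.82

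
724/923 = 724/923 = 0.78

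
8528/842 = 4264/421  =  10.13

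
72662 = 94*773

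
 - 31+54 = 23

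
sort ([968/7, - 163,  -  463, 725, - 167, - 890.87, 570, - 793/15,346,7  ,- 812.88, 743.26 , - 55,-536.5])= [ - 890.87, - 812.88, - 536.5, - 463 , - 167, - 163, - 55, - 793/15, 7, 968/7,346, 570,725,743.26 ]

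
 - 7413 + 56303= 48890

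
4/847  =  4/847= 0.00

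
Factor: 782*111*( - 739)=  -  2^1*3^1*17^1*23^1* 37^1*739^1 = - 64146678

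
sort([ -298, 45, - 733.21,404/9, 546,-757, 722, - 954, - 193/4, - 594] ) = [ - 954, - 757, - 733.21,-594,  -  298, - 193/4, 404/9, 45 , 546, 722 ]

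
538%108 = 106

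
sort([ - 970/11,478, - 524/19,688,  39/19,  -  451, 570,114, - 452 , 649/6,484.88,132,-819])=[  -  819,  -  452, - 451, - 970/11, - 524/19, 39/19, 649/6, 114 , 132,478 , 484.88, 570,688]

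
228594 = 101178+127416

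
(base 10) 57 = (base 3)2010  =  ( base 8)71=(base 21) 2F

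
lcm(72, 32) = 288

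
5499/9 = 611  =  611.00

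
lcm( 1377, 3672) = 11016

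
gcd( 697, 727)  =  1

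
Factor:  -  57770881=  - 7^1*1319^1 *6257^1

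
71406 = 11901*6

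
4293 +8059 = 12352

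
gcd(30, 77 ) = 1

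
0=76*0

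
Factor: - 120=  - 2^3*3^1*5^1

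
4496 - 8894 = -4398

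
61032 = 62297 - 1265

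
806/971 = 806/971 = 0.83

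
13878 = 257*54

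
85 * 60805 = 5168425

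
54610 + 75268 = 129878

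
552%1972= 552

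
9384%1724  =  764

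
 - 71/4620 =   -  1 + 4549/4620  =  - 0.02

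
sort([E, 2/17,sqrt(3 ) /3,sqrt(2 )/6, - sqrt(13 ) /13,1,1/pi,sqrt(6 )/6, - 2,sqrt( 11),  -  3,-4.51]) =[ - 4.51, - 3, - 2, - sqrt(13) /13,2/17,  sqrt(2)/6 , 1/pi,  sqrt ( 6)/6, sqrt( 3)/3,1, E, sqrt( 11 )]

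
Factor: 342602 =2^1*13^1*13177^1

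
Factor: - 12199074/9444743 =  - 2^1*3^1*7^( - 1)*11^(-1)*23^ (-1 )*5333^( - 1) *2033179^1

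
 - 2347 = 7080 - 9427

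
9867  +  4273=14140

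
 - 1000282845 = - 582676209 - 417606636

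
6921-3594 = 3327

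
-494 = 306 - 800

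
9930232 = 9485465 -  - 444767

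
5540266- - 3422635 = 8962901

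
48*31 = 1488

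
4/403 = 4/403 = 0.01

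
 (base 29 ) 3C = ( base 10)99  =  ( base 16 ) 63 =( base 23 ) 47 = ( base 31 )36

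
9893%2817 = 1442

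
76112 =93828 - 17716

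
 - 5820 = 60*( - 97)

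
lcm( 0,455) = 0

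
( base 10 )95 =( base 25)3K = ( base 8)137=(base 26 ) 3H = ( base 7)164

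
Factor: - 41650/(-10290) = 3^( - 1)*5^1*7^ (  -  1)*17^1 = 85/21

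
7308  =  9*812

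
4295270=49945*86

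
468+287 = 755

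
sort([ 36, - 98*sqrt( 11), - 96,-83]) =[- 98*sqrt(11 ), - 96,-83,36] 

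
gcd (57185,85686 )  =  1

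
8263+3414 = 11677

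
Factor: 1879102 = 2^1*939551^1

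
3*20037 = 60111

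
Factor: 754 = 2^1*13^1*29^1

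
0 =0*83641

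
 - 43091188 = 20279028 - 63370216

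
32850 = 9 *3650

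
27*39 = 1053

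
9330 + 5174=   14504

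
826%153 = 61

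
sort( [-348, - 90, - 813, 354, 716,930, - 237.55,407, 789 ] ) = [ - 813, - 348, - 237.55, - 90,  354,407 , 716, 789, 930 ] 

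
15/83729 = 15/83729 =0.00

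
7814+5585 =13399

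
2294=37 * 62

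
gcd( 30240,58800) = 1680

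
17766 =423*42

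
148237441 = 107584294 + 40653147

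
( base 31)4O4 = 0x11f0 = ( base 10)4592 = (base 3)20022002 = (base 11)34a5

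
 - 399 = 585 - 984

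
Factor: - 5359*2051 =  - 7^1 * 23^1*233^1*293^1 = - 10991309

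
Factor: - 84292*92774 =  -7820106008 = - 2^3  *  11^1 * 13^1*1621^1 *4217^1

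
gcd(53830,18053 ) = 7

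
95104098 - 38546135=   56557963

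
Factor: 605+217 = 2^1*3^1*137^1 =822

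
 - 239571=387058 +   -  626629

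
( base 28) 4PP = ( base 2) 111100010101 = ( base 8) 7425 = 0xF15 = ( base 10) 3861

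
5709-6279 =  - 570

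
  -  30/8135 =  - 1 + 1621/1627 = -  0.00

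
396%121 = 33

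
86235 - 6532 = 79703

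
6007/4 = 1501 + 3/4= 1501.75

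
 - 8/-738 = 4/369 = 0.01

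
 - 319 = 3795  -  4114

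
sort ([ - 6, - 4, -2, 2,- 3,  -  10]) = [-10, - 6 , - 4, - 3, - 2, 2 ]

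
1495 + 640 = 2135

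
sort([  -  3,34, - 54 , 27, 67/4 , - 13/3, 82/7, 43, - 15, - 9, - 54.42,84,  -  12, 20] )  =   [ - 54.42, - 54, - 15, - 12, - 9,-13/3, - 3,  82/7 , 67/4,20, 27,  34,  43, 84]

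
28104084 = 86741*324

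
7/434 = 1/62 =0.02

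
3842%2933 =909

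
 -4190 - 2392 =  -6582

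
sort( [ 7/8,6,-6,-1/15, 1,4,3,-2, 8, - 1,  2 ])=[ - 6, -2, - 1,-1/15, 7/8,1,2, 3, 4 , 6, 8]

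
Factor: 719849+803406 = 5^1*304651^1 = 1523255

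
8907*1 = 8907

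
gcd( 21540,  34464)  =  4308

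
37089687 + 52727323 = 89817010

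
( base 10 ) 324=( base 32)a4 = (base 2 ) 101000100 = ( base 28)BG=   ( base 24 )dc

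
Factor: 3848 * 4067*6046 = 2^4*7^2*13^1*37^1*83^1*3023^1 = 94618787536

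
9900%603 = 252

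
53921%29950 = 23971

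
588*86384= 50793792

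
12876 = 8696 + 4180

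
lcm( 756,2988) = 62748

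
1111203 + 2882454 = 3993657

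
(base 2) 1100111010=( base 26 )15K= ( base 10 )826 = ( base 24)1aa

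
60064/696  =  86 + 26/87 = 86.30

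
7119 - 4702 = 2417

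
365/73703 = 365/73703 = 0.00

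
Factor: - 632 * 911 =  - 575752 = -2^3 * 79^1*911^1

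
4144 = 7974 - 3830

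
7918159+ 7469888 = 15388047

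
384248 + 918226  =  1302474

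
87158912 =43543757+43615155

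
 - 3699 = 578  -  4277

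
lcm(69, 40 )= 2760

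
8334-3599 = 4735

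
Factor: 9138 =2^1* 3^1  *1523^1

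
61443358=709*86662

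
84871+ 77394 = 162265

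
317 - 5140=-4823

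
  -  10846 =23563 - 34409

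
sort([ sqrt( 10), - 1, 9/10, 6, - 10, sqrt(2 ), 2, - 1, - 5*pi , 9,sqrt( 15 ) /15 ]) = [ - 5*pi, - 10, - 1, - 1, sqrt( 15)/15, 9/10,sqrt( 2),2, sqrt (10), 6,9 ]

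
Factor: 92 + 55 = 3^1 * 7^2 = 147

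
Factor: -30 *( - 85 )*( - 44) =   -  2^3  *  3^1*5^2 * 11^1 * 17^1 = - 112200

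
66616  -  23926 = 42690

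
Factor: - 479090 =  - 2^1*5^1 * 23^1*2083^1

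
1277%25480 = 1277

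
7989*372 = 2971908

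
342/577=342/577= 0.59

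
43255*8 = 346040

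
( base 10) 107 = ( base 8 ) 153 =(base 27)3Q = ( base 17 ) 65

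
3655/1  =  3655 = 3655.00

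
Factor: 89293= 89293^1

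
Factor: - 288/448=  - 2^(  -  1 )*3^2*7^( - 1) = - 9/14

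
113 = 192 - 79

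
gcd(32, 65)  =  1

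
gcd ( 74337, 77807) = 1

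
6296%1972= 380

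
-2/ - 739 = 2/739 =0.00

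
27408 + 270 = 27678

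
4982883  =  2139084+2843799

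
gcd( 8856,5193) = 9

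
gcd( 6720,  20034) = 42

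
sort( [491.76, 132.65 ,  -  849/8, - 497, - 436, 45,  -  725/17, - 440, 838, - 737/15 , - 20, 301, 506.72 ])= [ - 497, - 440, - 436, - 849/8, - 737/15, - 725/17, - 20, 45, 132.65, 301, 491.76, 506.72,838]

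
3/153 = 1/51 = 0.02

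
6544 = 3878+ 2666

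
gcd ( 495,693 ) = 99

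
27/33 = 9/11 = 0.82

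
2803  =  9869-7066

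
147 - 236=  - 89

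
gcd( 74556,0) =74556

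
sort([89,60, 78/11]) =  [78/11, 60,89]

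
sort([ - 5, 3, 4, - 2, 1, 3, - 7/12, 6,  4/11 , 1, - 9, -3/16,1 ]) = [  -  9, - 5 , - 2, - 7/12, - 3/16, 4/11 , 1,  1 , 1, 3,3,4,  6] 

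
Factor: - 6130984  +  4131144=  -1999840 = - 2^5*5^1*29^1*431^1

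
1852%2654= 1852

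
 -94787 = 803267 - 898054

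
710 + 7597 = 8307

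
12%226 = 12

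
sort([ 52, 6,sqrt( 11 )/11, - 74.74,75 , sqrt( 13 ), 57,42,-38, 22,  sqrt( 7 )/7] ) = [ - 74.74, - 38, sqrt(11)/11,sqrt( 7)/7, sqrt( 13 ), 6,22,42,52 , 57, 75] 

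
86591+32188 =118779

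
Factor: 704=2^6*11^1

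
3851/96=3851/96= 40.11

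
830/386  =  415/193=2.15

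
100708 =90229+10479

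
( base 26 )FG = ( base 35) BL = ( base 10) 406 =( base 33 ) ca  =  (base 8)626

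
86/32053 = 86/32053 = 0.00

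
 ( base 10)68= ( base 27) 2E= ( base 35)1x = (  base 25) 2I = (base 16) 44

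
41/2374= 41/2374 = 0.02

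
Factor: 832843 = 11^2*6883^1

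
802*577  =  462754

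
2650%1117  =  416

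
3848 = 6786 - 2938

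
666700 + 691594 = 1358294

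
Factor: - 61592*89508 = -2^5*3^1*7459^1*7699^1 =- 5512976736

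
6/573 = 2/191 = 0.01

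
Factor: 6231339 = 3^2*692371^1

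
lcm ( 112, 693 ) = 11088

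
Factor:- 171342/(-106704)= 167/104 = 2^( - 3 )*13^( - 1)*167^1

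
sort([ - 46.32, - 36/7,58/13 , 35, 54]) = [ - 46.32, - 36/7, 58/13,35, 54 ] 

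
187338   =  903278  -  715940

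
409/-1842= -1 + 1433/1842 = - 0.22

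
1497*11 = 16467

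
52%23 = 6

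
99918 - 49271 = 50647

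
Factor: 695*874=607430 = 2^1*5^1 * 19^1*23^1*139^1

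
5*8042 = 40210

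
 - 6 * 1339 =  - 8034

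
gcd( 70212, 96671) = 1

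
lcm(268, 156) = 10452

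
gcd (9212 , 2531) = 1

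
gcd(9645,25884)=3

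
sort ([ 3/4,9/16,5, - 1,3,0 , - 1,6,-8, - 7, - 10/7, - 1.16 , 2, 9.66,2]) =[ - 8, - 7 , - 10/7,-1.16, - 1, - 1,  0 , 9/16,  3/4,2,2, 3,5,6,9.66]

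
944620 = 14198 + 930422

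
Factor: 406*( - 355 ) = - 144130 =- 2^1*5^1*7^1*29^1*71^1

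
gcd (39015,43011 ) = 27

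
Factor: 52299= 3^3*13^1*149^1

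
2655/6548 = 2655/6548=0.41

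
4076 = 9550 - 5474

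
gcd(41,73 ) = 1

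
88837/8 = 88837/8 = 11104.62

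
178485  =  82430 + 96055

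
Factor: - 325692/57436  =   - 3^2*109^1*173^(-1)  =  -981/173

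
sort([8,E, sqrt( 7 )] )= [sqrt( 7 ),E,8] 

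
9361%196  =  149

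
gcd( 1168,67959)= 1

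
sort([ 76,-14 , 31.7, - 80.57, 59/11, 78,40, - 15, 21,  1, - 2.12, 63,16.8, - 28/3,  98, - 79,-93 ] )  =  [ -93, - 80.57, - 79, - 15, - 14, - 28/3, -2.12,  1, 59/11 , 16.8,21, 31.7,40,  63, 76, 78, 98]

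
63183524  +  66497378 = 129680902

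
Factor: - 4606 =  - 2^1*7^2*47^1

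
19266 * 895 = 17243070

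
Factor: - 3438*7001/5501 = -2^1*3^2*191^1*5501^(  -  1)*7001^1 =- 24069438/5501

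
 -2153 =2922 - 5075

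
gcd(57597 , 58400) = 73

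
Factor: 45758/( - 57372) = -22879/28686 = - 2^(-1)*3^( - 1 )*7^( - 1)*137^1*167^1 * 683^( - 1)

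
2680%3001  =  2680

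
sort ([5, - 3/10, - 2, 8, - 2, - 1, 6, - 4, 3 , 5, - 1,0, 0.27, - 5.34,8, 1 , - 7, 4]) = [ - 7, - 5.34, - 4, - 2 , - 2,  -  1, - 1,-3/10,0,  0.27,1, 3 , 4,5,5,6, 8, 8] 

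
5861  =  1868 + 3993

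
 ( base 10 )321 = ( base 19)gh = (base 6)1253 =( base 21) f6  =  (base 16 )141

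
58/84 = 29/42 = 0.69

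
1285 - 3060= - 1775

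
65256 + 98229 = 163485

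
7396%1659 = 760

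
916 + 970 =1886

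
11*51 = 561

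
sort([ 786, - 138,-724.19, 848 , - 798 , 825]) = [ - 798 , - 724.19, - 138,786, 825, 848] 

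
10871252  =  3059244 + 7812008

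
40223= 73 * 551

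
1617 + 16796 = 18413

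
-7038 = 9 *( - 782) 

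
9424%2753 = 1165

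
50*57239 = 2861950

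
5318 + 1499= 6817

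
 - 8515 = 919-9434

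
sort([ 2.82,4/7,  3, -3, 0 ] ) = [- 3,  0,4/7,2.82 , 3]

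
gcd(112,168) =56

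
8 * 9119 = 72952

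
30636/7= 30636/7= 4376.57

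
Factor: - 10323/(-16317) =31/49 = 7^ (-2)*31^1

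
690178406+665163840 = 1355342246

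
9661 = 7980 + 1681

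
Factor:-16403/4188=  - 47/12 = - 2^( - 2)*3^(-1 )*47^1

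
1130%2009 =1130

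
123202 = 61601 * 2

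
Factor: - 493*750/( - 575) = 2^1*3^1*5^1*17^1 * 23^( - 1 )*29^1 = 14790/23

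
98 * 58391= 5722318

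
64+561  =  625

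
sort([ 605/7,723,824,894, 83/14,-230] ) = [ - 230,83/14,  605/7, 723,824,894]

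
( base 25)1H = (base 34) 18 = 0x2a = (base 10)42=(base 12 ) 36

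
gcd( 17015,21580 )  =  415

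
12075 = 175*69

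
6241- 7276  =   - 1035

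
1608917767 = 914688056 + 694229711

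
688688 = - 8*( - 86086) 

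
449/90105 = 449/90105 = 0.00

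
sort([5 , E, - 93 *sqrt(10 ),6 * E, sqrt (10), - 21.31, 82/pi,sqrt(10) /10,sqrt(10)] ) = [-93 * sqrt (10), - 21.31 , sqrt(10 )/10, E,sqrt (10) , sqrt(10 ),5,6*E,82/pi] 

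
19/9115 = 19/9115 = 0.00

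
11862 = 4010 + 7852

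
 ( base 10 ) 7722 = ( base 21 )HAF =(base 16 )1e2a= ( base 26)bb0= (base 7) 31341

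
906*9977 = 9039162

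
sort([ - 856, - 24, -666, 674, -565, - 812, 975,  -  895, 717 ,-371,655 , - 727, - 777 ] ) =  [-895, - 856, - 812, -777, - 727, - 666, - 565, - 371, - 24,655,674,717, 975 ]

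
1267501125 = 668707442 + 598793683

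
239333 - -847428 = 1086761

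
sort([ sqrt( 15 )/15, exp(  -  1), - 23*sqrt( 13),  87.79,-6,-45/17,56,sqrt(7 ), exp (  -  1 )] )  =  [ - 23*sqrt (13), - 6, -45/17, sqrt( 15)/15,exp( - 1), exp( - 1 ), sqrt(7) , 56,87.79] 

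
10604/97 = 10604/97 = 109.32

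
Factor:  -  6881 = - 7^1 * 983^1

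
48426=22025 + 26401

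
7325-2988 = 4337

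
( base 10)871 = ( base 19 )27g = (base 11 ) 722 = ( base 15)3D1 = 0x367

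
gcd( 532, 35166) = 2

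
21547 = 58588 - 37041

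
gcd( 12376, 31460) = 52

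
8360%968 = 616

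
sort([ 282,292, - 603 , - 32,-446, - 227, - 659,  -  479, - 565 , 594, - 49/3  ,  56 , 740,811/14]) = [ - 659, - 603, - 565,  -  479 , - 446, - 227  , - 32, - 49/3,56 , 811/14,282,292,594,740] 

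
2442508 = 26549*92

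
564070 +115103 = 679173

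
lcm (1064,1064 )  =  1064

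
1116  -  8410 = - 7294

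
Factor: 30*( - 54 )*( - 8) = 2^5*3^4*5^1 = 12960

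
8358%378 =42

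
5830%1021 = 725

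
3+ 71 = 74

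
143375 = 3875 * 37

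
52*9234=480168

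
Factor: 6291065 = 5^1*11^1*107^1*1069^1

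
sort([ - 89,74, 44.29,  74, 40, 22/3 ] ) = [ - 89 , 22/3, 40, 44.29 , 74 , 74] 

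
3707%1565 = 577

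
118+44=162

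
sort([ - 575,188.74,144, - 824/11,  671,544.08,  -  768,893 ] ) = [ - 768, - 575, - 824/11  ,  144,188.74 , 544.08,671, 893 ]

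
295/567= 295/567 =0.52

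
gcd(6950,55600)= 6950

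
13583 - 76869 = -63286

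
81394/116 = 40697/58 = 701.67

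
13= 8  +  5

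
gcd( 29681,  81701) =1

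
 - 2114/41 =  - 52 + 18/41 = -51.56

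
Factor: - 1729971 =-3^3*17^1*3769^1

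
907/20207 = 907/20207 = 0.04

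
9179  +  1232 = 10411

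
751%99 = 58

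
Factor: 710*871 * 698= 431650180 = 2^2*5^1 * 13^1*67^1 * 71^1*349^1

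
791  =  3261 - 2470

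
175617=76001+99616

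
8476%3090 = 2296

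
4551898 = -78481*(-58) 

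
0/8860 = 0 = 0.00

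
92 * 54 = 4968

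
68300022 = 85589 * 798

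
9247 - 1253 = 7994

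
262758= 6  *43793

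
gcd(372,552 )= 12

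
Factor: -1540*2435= - 2^2*5^2*7^1*11^1 * 487^1 = -  3749900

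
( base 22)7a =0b10100100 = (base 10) 164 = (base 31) 59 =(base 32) 54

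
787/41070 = 787/41070 = 0.02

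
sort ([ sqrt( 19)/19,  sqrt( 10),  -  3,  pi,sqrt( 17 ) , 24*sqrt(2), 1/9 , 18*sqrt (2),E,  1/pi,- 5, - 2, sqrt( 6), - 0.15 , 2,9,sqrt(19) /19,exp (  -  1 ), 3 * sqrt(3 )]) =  [  -  5, - 3, - 2, - 0.15, 1/9,sqrt( 19)/19,sqrt(19)/19 , 1/pi,exp( -1), 2,sqrt (6), E, pi,sqrt(10), sqrt( 17), 3*sqrt( 3 ),9,18 * sqrt(2 ),24*sqrt (2)]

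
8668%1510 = 1118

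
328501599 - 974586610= - 646085011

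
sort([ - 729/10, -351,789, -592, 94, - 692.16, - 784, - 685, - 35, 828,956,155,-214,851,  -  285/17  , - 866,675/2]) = [-866, - 784, - 692.16, - 685, - 592, - 351, - 214, - 729/10, - 35,-285/17,94,155, 675/2,789,828, 851,956 ]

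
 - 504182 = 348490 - 852672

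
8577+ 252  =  8829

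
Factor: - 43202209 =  - 1117^1*38677^1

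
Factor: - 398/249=  -  2^1*3^( - 1)*83^( - 1 ) * 199^1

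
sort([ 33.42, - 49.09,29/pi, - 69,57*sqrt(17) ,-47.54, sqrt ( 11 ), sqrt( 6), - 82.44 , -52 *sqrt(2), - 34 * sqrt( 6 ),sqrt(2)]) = [- 34 *sqrt( 6 ), - 82.44,-52*sqrt(2),-69, - 49.09,- 47.54,sqrt( 2), sqrt( 6 ),sqrt(11 ),29/pi,33.42,57*sqrt( 17 ) ] 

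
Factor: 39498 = 2^1 * 3^1*29^1*227^1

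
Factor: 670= 2^1*5^1*67^1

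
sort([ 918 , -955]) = [-955,918 ]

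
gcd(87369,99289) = 1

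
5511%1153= 899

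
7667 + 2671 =10338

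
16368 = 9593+6775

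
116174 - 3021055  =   - 2904881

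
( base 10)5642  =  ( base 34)4tw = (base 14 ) 20B0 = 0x160a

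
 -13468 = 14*(  -  962 )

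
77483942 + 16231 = 77500173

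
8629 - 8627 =2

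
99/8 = 99/8 = 12.38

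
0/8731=0 =0.00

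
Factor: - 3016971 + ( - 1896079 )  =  -4913050 = - 2^1*5^2*97^1*1013^1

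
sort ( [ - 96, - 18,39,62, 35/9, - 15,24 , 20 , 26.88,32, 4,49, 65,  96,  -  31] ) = [ - 96, - 31, - 18,- 15,35/9,  4 , 20, 24, 26.88,32, 39, 49, 62, 65,96] 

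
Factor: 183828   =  2^2*3^1*15319^1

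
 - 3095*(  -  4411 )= 13652045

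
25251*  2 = 50502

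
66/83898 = 11/13983 = 0.00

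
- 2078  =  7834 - 9912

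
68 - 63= 5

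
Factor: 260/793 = 2^2 * 5^1*61^(  -  1) = 20/61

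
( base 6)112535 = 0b10010111101011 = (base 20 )1457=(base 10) 9707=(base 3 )111022112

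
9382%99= 76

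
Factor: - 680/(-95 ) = 2^3*17^1 *19^(  -  1) = 136/19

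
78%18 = 6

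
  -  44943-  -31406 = -13537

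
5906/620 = 2953/310 = 9.53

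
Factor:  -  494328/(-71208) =479/69 =3^(-1)*23^(-1 )*479^1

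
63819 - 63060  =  759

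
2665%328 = 41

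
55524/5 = 11104 + 4/5 = 11104.80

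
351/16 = 21 + 15/16 = 21.94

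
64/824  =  8/103 = 0.08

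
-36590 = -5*7318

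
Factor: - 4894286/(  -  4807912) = 2^( - 2 )*37^1*47^( - 1 )*59^2*673^(-1)  =  128797/126524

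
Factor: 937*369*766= 2^1*3^2*41^1*383^1 * 937^1=264846798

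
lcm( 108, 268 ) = 7236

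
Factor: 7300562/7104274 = 3650281/3552137=   31^1 * 117751^1  *  3552137^ ( - 1) 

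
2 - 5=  - 3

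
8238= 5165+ 3073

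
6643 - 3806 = 2837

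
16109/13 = 1239 + 2/13=1239.15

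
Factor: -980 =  - 2^2 * 5^1 * 7^2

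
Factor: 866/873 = 2^1*3^( - 2)*97^( - 1)*433^1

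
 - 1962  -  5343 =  - 7305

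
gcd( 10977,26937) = 3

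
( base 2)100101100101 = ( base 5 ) 34110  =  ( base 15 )aa5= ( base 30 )2k5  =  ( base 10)2405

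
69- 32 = 37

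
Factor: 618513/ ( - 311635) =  - 3^1*5^(-1)* 7^1* 29453^1*62327^ ( - 1)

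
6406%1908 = 682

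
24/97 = 24/97 = 0.25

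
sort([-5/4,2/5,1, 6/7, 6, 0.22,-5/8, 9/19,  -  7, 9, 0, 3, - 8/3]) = [-7,-8/3,-5/4 ,-5/8, 0,  0.22,2/5,  9/19, 6/7,1,3,6, 9]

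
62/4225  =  62/4225 = 0.01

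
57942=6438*9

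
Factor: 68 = 2^2*17^1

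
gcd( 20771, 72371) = 1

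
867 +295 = 1162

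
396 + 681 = 1077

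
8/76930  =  4/38465 = 0.00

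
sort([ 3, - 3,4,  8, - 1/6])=[ - 3, - 1/6,3,4 , 8] 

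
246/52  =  123/26=4.73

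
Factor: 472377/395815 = 3^1*5^( - 1)*7^( - 1)*43^(-1)* 101^1*263^( - 1 )*1559^1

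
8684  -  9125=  - 441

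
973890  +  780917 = 1754807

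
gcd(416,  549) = 1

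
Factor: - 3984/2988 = -4/3 = - 2^2*3^( - 1) 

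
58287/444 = 131 + 41/148 =131.28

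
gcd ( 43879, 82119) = 1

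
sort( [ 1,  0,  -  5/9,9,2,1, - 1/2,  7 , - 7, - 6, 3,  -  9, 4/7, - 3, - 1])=[ - 9,  -  7, - 6,-3, - 1 ,-5/9,-1/2,  0,4/7, 1,1, 2, 3, 7,9] 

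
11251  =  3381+7870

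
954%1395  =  954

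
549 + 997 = 1546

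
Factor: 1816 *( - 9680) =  - 2^7*5^1*11^2 * 227^1= - 17578880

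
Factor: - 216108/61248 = - 2^(  -  4) * 3^3 * 11^(-1 )*23^1=- 621/176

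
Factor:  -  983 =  - 983^1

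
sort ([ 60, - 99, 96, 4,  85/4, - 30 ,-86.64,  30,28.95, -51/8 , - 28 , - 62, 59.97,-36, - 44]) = [ - 99,-86.64, - 62, - 44,  -  36, - 30, - 28, - 51/8, 4,85/4,28.95, 30,59.97, 60,96]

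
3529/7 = 3529/7 =504.14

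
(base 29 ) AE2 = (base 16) 2272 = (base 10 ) 8818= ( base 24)f7a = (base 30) 9NS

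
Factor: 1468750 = 2^1*5^6*47^1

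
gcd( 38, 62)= 2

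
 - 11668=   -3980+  -7688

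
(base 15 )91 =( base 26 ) 56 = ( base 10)136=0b10001000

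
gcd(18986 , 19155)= 1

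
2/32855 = 2/32855 = 0.00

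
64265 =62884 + 1381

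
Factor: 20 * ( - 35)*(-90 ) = 63000 = 2^3*3^2*5^3*7^1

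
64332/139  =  64332/139 = 462.82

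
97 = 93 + 4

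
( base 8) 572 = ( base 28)DE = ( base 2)101111010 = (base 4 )11322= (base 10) 378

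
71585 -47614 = 23971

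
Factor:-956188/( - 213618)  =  478094/106809  =  2^1*3^( - 1) *29^1*8243^1*35603^ (-1)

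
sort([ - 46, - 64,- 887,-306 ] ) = [ - 887, - 306,-64,-46]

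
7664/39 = 196  +  20/39  =  196.51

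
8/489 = 8/489 = 0.02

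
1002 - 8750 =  - 7748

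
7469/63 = 118 + 5/9 = 118.56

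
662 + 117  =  779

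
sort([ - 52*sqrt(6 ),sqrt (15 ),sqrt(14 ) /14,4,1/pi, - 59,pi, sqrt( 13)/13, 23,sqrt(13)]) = [ - 52*sqrt(6),  -  59, sqrt(14)/14,sqrt(13)/13, 1/pi,pi,sqrt(13),sqrt(15 ),4, 23]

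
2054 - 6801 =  - 4747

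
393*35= 13755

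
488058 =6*81343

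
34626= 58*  597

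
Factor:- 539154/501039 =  - 778/723 = - 2^1*3^( - 1)*241^( - 1)*389^1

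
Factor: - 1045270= - 2^1*5^1 * 104527^1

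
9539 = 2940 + 6599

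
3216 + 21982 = 25198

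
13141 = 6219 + 6922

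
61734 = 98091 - 36357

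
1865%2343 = 1865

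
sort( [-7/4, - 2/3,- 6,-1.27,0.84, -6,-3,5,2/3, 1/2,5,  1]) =[ - 6, - 6, - 3,-7/4 ,-1.27, - 2/3 , 1/2, 2/3,0.84, 1,5,5 ]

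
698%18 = 14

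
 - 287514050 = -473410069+185896019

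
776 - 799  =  -23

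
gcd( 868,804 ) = 4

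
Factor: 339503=23^1*29^1*509^1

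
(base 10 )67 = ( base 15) 47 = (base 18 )3d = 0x43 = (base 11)61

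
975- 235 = 740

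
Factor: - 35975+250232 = 3^1*71419^1 = 214257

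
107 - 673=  - 566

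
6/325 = 6/325 = 0.02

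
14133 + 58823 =72956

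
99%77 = 22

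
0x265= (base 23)13F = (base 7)1534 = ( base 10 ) 613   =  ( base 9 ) 751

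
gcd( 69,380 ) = 1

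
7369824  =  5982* 1232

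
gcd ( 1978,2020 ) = 2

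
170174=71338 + 98836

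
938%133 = 7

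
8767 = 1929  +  6838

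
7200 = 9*800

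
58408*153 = 8936424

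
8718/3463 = 8718/3463 = 2.52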